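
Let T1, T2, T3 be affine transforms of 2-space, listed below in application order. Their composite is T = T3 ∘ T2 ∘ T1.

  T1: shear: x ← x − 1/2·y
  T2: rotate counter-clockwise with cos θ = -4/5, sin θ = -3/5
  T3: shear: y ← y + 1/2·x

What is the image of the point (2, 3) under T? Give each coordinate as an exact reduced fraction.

T(p) = (7/5, -2)

T1 shear: x ← x − 1/2·y: (2, 3) → (1/2, 3)
T2 rotate counter-clockwise with cos θ = -4/5, sin θ = -3/5: (1/2, 3) → (7/5, -27/10)
T3 shear: y ← y + 1/2·x: (7/5, -27/10) → (7/5, -2)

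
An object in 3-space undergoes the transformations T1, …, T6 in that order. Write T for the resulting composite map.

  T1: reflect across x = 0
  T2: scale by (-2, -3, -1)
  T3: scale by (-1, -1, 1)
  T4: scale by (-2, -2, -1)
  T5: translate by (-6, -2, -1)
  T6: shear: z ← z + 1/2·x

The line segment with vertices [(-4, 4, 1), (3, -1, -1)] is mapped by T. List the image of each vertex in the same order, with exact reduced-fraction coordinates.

T1 reflect across x = 0: (-4, 4, 1) → (4, 4, 1); (3, -1, -1) → (-3, -1, -1)
T2 scale by (-2, -3, -1): (4, 4, 1) → (-8, -12, -1); (-3, -1, -1) → (6, 3, 1)
T3 scale by (-1, -1, 1): (-8, -12, -1) → (8, 12, -1); (6, 3, 1) → (-6, -3, 1)
T4 scale by (-2, -2, -1): (8, 12, -1) → (-16, -24, 1); (-6, -3, 1) → (12, 6, -1)
T5 translate by (-6, -2, -1): (-16, -24, 1) → (-22, -26, 0); (12, 6, -1) → (6, 4, -2)
T6 shear: z ← z + 1/2·x: (-22, -26, 0) → (-22, -26, -11); (6, 4, -2) → (6, 4, 1)

image vertices: (-22, -26, -11), (6, 4, 1)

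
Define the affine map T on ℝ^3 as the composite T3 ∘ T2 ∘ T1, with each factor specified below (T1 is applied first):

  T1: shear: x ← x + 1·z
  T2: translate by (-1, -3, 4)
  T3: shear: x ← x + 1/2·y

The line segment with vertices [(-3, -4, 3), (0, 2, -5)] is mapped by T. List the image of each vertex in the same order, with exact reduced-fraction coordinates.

T1 shear: x ← x + 1·z: (-3, -4, 3) → (0, -4, 3); (0, 2, -5) → (-5, 2, -5)
T2 translate by (-1, -3, 4): (0, -4, 3) → (-1, -7, 7); (-5, 2, -5) → (-6, -1, -1)
T3 shear: x ← x + 1/2·y: (-1, -7, 7) → (-9/2, -7, 7); (-6, -1, -1) → (-13/2, -1, -1)

image vertices: (-9/2, -7, 7), (-13/2, -1, -1)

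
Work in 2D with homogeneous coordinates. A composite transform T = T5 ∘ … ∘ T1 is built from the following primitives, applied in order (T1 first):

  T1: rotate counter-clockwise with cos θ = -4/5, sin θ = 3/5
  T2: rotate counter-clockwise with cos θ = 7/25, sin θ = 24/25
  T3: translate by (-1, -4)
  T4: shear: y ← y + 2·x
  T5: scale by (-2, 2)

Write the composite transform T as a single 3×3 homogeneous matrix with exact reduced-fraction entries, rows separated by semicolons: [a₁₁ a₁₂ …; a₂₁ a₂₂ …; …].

T = [8/5 -6/5 2; -22/5 4/5 -12; 0 0 1]

T1 = [-4/5 -3/5 0; 3/5 -4/5 0; 0 0 1]
T2·T1 = [-4/5 3/5 0; -3/5 -4/5 0; 0 0 1]
T3·…·T1 = [-4/5 3/5 -1; -3/5 -4/5 -4; 0 0 1]
T4·…·T1 = [-4/5 3/5 -1; -11/5 2/5 -6; 0 0 1]
T5·…·T1 = [8/5 -6/5 2; -22/5 4/5 -12; 0 0 1]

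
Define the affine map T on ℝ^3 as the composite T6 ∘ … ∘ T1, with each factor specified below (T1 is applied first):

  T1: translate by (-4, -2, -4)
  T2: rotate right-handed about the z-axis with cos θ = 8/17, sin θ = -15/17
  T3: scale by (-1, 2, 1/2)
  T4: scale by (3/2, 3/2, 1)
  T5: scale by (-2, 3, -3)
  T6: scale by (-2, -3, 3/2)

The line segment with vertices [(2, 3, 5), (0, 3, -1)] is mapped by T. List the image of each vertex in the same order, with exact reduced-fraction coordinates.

T1 translate by (-4, -2, -4): (2, 3, 5) → (-2, 1, 1); (0, 3, -1) → (-4, 1, -5)
T2 rotate right-handed about the z-axis with cos θ = 8/17, sin θ = -15/17: (-2, 1, 1) → (-1/17, 38/17, 1); (-4, 1, -5) → (-1, 4, -5)
T3 scale by (-1, 2, 1/2): (-1/17, 38/17, 1) → (1/17, 76/17, 1/2); (-1, 4, -5) → (1, 8, -5/2)
T4 scale by (3/2, 3/2, 1): (1/17, 76/17, 1/2) → (3/34, 114/17, 1/2); (1, 8, -5/2) → (3/2, 12, -5/2)
T5 scale by (-2, 3, -3): (3/34, 114/17, 1/2) → (-3/17, 342/17, -3/2); (3/2, 12, -5/2) → (-3, 36, 15/2)
T6 scale by (-2, -3, 3/2): (-3/17, 342/17, -3/2) → (6/17, -1026/17, -9/4); (-3, 36, 15/2) → (6, -108, 45/4)

image vertices: (6/17, -1026/17, -9/4), (6, -108, 45/4)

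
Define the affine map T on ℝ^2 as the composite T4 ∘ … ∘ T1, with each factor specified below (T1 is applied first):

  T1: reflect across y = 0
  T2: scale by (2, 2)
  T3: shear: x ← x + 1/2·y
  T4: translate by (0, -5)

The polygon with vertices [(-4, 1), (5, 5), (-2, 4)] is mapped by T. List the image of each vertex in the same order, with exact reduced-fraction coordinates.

image vertices: (-9, -7), (5, -15), (-8, -13)

T1 reflect across y = 0: (-4, 1) → (-4, -1); (5, 5) → (5, -5); (-2, 4) → (-2, -4)
T2 scale by (2, 2): (-4, -1) → (-8, -2); (5, -5) → (10, -10); (-2, -4) → (-4, -8)
T3 shear: x ← x + 1/2·y: (-8, -2) → (-9, -2); (10, -10) → (5, -10); (-4, -8) → (-8, -8)
T4 translate by (0, -5): (-9, -2) → (-9, -7); (5, -10) → (5, -15); (-8, -8) → (-8, -13)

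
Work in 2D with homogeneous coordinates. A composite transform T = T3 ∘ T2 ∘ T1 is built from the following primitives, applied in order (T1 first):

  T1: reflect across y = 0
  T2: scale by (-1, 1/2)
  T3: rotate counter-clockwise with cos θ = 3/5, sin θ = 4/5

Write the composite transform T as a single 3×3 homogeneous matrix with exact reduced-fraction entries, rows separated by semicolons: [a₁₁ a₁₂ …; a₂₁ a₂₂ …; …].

T = [-3/5 2/5 0; -4/5 -3/10 0; 0 0 1]

T1 = [1 0 0; 0 -1 0; 0 0 1]
T2·T1 = [-1 0 0; 0 -1/2 0; 0 0 1]
T3·…·T1 = [-3/5 2/5 0; -4/5 -3/10 0; 0 0 1]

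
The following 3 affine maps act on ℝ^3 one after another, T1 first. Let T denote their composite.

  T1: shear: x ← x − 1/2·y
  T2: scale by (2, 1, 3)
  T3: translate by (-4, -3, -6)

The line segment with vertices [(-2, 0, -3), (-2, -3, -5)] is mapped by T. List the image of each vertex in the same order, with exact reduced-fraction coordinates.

T1 shear: x ← x − 1/2·y: (-2, 0, -3) → (-2, 0, -3); (-2, -3, -5) → (-1/2, -3, -5)
T2 scale by (2, 1, 3): (-2, 0, -3) → (-4, 0, -9); (-1/2, -3, -5) → (-1, -3, -15)
T3 translate by (-4, -3, -6): (-4, 0, -9) → (-8, -3, -15); (-1, -3, -15) → (-5, -6, -21)

image vertices: (-8, -3, -15), (-5, -6, -21)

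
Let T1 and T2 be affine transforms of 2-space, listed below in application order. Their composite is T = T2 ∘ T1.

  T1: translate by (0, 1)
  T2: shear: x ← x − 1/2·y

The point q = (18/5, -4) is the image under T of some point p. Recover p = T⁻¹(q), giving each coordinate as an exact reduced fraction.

T1 = [1 0 0; 0 1 1; 0 0 1]
T2·T1 = [1 -1/2 -1/2; 0 1 1; 0 0 1]
det M = 1; M⁻¹ = [1 1/2 0; 0 1 -1; 0 0 1]
M⁻¹ · (18/5, -4)ᵀ = (8/5, -5)ᵀ

p = (8/5, -5)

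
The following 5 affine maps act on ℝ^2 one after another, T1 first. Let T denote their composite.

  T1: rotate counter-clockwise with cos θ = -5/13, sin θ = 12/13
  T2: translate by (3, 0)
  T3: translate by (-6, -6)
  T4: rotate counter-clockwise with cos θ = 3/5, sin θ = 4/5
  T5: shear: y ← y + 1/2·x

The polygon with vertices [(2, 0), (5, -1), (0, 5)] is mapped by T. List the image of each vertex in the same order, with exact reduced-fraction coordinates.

image vertices: (69/65, -647/130), (-8/5, -23/5), (23/13, -259/26)

T1 rotate counter-clockwise with cos θ = -5/13, sin θ = 12/13: (2, 0) → (-10/13, 24/13); (5, -1) → (-1, 5); (0, 5) → (-60/13, -25/13)
T2 translate by (3, 0): (-10/13, 24/13) → (29/13, 24/13); (-1, 5) → (2, 5); (-60/13, -25/13) → (-21/13, -25/13)
T3 translate by (-6, -6): (29/13, 24/13) → (-49/13, -54/13); (2, 5) → (-4, -1); (-21/13, -25/13) → (-99/13, -103/13)
T4 rotate counter-clockwise with cos θ = 3/5, sin θ = 4/5: (-49/13, -54/13) → (69/65, -358/65); (-4, -1) → (-8/5, -19/5); (-99/13, -103/13) → (23/13, -141/13)
T5 shear: y ← y + 1/2·x: (69/65, -358/65) → (69/65, -647/130); (-8/5, -19/5) → (-8/5, -23/5); (23/13, -141/13) → (23/13, -259/26)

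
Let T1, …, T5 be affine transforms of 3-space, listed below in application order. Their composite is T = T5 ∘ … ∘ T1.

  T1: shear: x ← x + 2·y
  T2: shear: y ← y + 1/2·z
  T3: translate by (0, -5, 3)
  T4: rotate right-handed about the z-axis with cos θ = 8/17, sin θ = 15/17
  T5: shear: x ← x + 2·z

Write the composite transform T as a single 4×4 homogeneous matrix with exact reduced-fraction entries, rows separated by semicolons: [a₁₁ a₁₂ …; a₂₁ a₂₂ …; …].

T1 = [1 2 0 0; 0 1 0 0; 0 0 1 0; 0 0 0 1]
T2·T1 = [1 2 0 0; 0 1 1/2 0; 0 0 1 0; 0 0 0 1]
T3·…·T1 = [1 2 0 0; 0 1 1/2 -5; 0 0 1 3; 0 0 0 1]
T4·…·T1 = [8/17 1/17 -15/34 75/17; 15/17 38/17 4/17 -40/17; 0 0 1 3; 0 0 0 1]
T5·…·T1 = [8/17 1/17 53/34 177/17; 15/17 38/17 4/17 -40/17; 0 0 1 3; 0 0 0 1]

T = [8/17 1/17 53/34 177/17; 15/17 38/17 4/17 -40/17; 0 0 1 3; 0 0 0 1]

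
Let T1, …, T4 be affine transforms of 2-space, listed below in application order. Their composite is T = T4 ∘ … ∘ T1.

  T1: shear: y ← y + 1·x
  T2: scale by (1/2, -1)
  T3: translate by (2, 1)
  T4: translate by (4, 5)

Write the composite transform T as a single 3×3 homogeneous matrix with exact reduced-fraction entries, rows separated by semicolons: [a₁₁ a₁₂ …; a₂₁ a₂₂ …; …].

T1 = [1 0 0; 1 1 0; 0 0 1]
T2·T1 = [1/2 0 0; -1 -1 0; 0 0 1]
T3·…·T1 = [1/2 0 2; -1 -1 1; 0 0 1]
T4·…·T1 = [1/2 0 6; -1 -1 6; 0 0 1]

T = [1/2 0 6; -1 -1 6; 0 0 1]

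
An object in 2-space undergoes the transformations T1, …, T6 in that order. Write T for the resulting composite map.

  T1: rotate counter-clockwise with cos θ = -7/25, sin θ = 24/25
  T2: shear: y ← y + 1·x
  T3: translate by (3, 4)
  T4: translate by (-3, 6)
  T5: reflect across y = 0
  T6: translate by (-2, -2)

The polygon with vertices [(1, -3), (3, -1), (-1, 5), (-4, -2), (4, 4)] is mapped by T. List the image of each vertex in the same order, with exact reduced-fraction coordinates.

image vertices: (3/5, -82/5), (-47/25, -382/25), (-163/25, -128/25), (26/25, -294/25), (-174/25, -244/25)

T1 rotate counter-clockwise with cos θ = -7/25, sin θ = 24/25: (1, -3) → (13/5, 9/5); (3, -1) → (3/25, 79/25); (-1, 5) → (-113/25, -59/25); (-4, -2) → (76/25, -82/25); (4, 4) → (-124/25, 68/25)
T2 shear: y ← y + 1·x: (13/5, 9/5) → (13/5, 22/5); (3/25, 79/25) → (3/25, 82/25); (-113/25, -59/25) → (-113/25, -172/25); (76/25, -82/25) → (76/25, -6/25); (-124/25, 68/25) → (-124/25, -56/25)
T3 translate by (3, 4): (13/5, 22/5) → (28/5, 42/5); (3/25, 82/25) → (78/25, 182/25); (-113/25, -172/25) → (-38/25, -72/25); (76/25, -6/25) → (151/25, 94/25); (-124/25, -56/25) → (-49/25, 44/25)
T4 translate by (-3, 6): (28/5, 42/5) → (13/5, 72/5); (78/25, 182/25) → (3/25, 332/25); (-38/25, -72/25) → (-113/25, 78/25); (151/25, 94/25) → (76/25, 244/25); (-49/25, 44/25) → (-124/25, 194/25)
T5 reflect across y = 0: (13/5, 72/5) → (13/5, -72/5); (3/25, 332/25) → (3/25, -332/25); (-113/25, 78/25) → (-113/25, -78/25); (76/25, 244/25) → (76/25, -244/25); (-124/25, 194/25) → (-124/25, -194/25)
T6 translate by (-2, -2): (13/5, -72/5) → (3/5, -82/5); (3/25, -332/25) → (-47/25, -382/25); (-113/25, -78/25) → (-163/25, -128/25); (76/25, -244/25) → (26/25, -294/25); (-124/25, -194/25) → (-174/25, -244/25)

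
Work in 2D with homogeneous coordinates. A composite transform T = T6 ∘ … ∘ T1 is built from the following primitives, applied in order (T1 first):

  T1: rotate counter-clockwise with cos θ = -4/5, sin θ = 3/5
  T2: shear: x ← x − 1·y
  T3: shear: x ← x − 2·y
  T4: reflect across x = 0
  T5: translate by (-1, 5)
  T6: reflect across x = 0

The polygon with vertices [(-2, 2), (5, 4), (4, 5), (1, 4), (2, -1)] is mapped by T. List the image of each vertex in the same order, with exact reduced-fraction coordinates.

T1 rotate counter-clockwise with cos θ = -4/5, sin θ = 3/5: (-2, 2) → (2/5, -14/5); (5, 4) → (-32/5, -1/5); (4, 5) → (-31/5, -8/5); (1, 4) → (-16/5, -13/5); (2, -1) → (-1, 2)
T2 shear: x ← x − 1·y: (2/5, -14/5) → (16/5, -14/5); (-32/5, -1/5) → (-31/5, -1/5); (-31/5, -8/5) → (-23/5, -8/5); (-16/5, -13/5) → (-3/5, -13/5); (-1, 2) → (-3, 2)
T3 shear: x ← x − 2·y: (16/5, -14/5) → (44/5, -14/5); (-31/5, -1/5) → (-29/5, -1/5); (-23/5, -8/5) → (-7/5, -8/5); (-3/5, -13/5) → (23/5, -13/5); (-3, 2) → (-7, 2)
T4 reflect across x = 0: (44/5, -14/5) → (-44/5, -14/5); (-29/5, -1/5) → (29/5, -1/5); (-7/5, -8/5) → (7/5, -8/5); (23/5, -13/5) → (-23/5, -13/5); (-7, 2) → (7, 2)
T5 translate by (-1, 5): (-44/5, -14/5) → (-49/5, 11/5); (29/5, -1/5) → (24/5, 24/5); (7/5, -8/5) → (2/5, 17/5); (-23/5, -13/5) → (-28/5, 12/5); (7, 2) → (6, 7)
T6 reflect across x = 0: (-49/5, 11/5) → (49/5, 11/5); (24/5, 24/5) → (-24/5, 24/5); (2/5, 17/5) → (-2/5, 17/5); (-28/5, 12/5) → (28/5, 12/5); (6, 7) → (-6, 7)

image vertices: (49/5, 11/5), (-24/5, 24/5), (-2/5, 17/5), (28/5, 12/5), (-6, 7)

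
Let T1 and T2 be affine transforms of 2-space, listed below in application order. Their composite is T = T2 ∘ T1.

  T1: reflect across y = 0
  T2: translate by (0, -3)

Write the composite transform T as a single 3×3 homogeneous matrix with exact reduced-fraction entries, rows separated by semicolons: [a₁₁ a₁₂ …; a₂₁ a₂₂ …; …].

T1 = [1 0 0; 0 -1 0; 0 0 1]
T2·T1 = [1 0 0; 0 -1 -3; 0 0 1]

T = [1 0 0; 0 -1 -3; 0 0 1]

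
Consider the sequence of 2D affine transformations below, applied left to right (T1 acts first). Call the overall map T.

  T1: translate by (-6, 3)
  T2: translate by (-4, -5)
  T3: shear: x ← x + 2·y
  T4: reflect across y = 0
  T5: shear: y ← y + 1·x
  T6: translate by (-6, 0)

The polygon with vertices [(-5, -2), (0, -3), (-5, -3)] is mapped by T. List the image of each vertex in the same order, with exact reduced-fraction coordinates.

T1 translate by (-6, 3): (-5, -2) → (-11, 1); (0, -3) → (-6, 0); (-5, -3) → (-11, 0)
T2 translate by (-4, -5): (-11, 1) → (-15, -4); (-6, 0) → (-10, -5); (-11, 0) → (-15, -5)
T3 shear: x ← x + 2·y: (-15, -4) → (-23, -4); (-10, -5) → (-20, -5); (-15, -5) → (-25, -5)
T4 reflect across y = 0: (-23, -4) → (-23, 4); (-20, -5) → (-20, 5); (-25, -5) → (-25, 5)
T5 shear: y ← y + 1·x: (-23, 4) → (-23, -19); (-20, 5) → (-20, -15); (-25, 5) → (-25, -20)
T6 translate by (-6, 0): (-23, -19) → (-29, -19); (-20, -15) → (-26, -15); (-25, -20) → (-31, -20)

image vertices: (-29, -19), (-26, -15), (-31, -20)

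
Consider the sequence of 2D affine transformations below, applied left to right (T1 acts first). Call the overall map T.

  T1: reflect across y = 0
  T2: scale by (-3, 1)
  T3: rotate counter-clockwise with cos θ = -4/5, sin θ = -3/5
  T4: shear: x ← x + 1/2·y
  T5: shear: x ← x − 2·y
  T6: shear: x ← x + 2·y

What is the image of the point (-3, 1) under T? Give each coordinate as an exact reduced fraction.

T(p) = (-101/10, -23/5)

T1 reflect across y = 0: (-3, 1) → (-3, -1)
T2 scale by (-3, 1): (-3, -1) → (9, -1)
T3 rotate counter-clockwise with cos θ = -4/5, sin θ = -3/5: (9, -1) → (-39/5, -23/5)
T4 shear: x ← x + 1/2·y: (-39/5, -23/5) → (-101/10, -23/5)
T5 shear: x ← x − 2·y: (-101/10, -23/5) → (-9/10, -23/5)
T6 shear: x ← x + 2·y: (-9/10, -23/5) → (-101/10, -23/5)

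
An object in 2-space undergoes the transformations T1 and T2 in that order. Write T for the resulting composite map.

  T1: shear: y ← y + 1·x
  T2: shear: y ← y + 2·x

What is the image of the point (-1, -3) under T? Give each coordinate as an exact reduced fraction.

T(p) = (-1, -6)

T1 shear: y ← y + 1·x: (-1, -3) → (-1, -4)
T2 shear: y ← y + 2·x: (-1, -4) → (-1, -6)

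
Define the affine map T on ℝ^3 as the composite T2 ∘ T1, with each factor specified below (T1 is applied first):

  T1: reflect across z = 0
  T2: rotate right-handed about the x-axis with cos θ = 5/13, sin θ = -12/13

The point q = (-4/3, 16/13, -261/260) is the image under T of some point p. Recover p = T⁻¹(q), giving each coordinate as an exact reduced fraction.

p = (-4/3, 7/5, -3/4)

T1 = [1 0 0 0; 0 1 0 0; 0 0 -1 0; 0 0 0 1]
T2·T1 = [1 0 0 0; 0 5/13 -12/13 0; 0 -12/13 -5/13 0; 0 0 0 1]
det M = -1; M⁻¹ = [1 0 0 0; 0 5/13 -12/13 0; 0 -12/13 -5/13 0; 0 0 0 1]
M⁻¹ · (-4/3, 16/13, -261/260)ᵀ = (-4/3, 7/5, -3/4)ᵀ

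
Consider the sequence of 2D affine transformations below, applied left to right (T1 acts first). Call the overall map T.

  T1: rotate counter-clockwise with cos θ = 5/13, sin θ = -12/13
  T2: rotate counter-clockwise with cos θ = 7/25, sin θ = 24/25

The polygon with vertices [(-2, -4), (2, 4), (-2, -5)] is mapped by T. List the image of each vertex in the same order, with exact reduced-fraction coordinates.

T1 rotate counter-clockwise with cos θ = 5/13, sin θ = -12/13: (-2, -4) → (-58/13, 4/13); (2, 4) → (58/13, -4/13); (-2, -5) → (-70/13, -1/13)
T2 rotate counter-clockwise with cos θ = 7/25, sin θ = 24/25: (-58/13, 4/13) → (-502/325, -1364/325); (58/13, -4/13) → (502/325, 1364/325); (-70/13, -1/13) → (-466/325, -1687/325)

image vertices: (-502/325, -1364/325), (502/325, 1364/325), (-466/325, -1687/325)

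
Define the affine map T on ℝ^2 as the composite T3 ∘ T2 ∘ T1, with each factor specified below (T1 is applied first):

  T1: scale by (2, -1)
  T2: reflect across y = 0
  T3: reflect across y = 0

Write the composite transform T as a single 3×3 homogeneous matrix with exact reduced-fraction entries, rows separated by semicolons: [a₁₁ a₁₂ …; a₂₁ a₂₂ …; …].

T = [2 0 0; 0 -1 0; 0 0 1]

T1 = [2 0 0; 0 -1 0; 0 0 1]
T2·T1 = [2 0 0; 0 1 0; 0 0 1]
T3·…·T1 = [2 0 0; 0 -1 0; 0 0 1]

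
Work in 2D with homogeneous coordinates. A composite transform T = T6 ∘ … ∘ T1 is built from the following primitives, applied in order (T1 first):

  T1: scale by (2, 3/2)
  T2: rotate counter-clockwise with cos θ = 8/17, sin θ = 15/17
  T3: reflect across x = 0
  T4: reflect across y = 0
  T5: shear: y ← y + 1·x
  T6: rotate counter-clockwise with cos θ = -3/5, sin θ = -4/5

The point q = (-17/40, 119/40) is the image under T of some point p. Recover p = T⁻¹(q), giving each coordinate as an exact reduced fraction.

T1 = [2 0 0; 0 3/2 0; 0 0 1]
T2·T1 = [16/17 -45/34 0; 30/17 12/17 0; 0 0 1]
T3·…·T1 = [-16/17 45/34 0; 30/17 12/17 0; 0 0 1]
T4·…·T1 = [-16/17 45/34 0; -30/17 -12/17 0; 0 0 1]
T5·…·T1 = [-16/17 45/34 0; -46/17 21/34 0; 0 0 1]
T6·…·T1 = [-8/5 -3/10 0; 202/85 -243/170 0; 0 0 1]
det M = 3; M⁻¹ = [-81/170 1/10 0; -202/255 -8/15 0; 0 0 1]
M⁻¹ · (-17/40, 119/40)ᵀ = (1/2, -5/4)ᵀ

p = (1/2, -5/4)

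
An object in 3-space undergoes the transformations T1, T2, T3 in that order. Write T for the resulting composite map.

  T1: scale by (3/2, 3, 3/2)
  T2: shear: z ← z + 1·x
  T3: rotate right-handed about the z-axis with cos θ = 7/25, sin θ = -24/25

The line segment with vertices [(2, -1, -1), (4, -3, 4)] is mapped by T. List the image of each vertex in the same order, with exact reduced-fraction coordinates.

image vertices: (-51/25, -93/25, 3/2), (-174/25, -207/25, 12)

T1 scale by (3/2, 3, 3/2): (2, -1, -1) → (3, -3, -3/2); (4, -3, 4) → (6, -9, 6)
T2 shear: z ← z + 1·x: (3, -3, -3/2) → (3, -3, 3/2); (6, -9, 6) → (6, -9, 12)
T3 rotate right-handed about the z-axis with cos θ = 7/25, sin θ = -24/25: (3, -3, 3/2) → (-51/25, -93/25, 3/2); (6, -9, 12) → (-174/25, -207/25, 12)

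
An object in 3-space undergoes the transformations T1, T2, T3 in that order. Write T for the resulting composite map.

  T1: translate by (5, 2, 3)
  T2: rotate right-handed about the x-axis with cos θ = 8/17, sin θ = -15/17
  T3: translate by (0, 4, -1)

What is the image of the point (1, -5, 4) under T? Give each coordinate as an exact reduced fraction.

T(p) = (6, 149/17, 84/17)

T1 translate by (5, 2, 3): (1, -5, 4) → (6, -3, 7)
T2 rotate right-handed about the x-axis with cos θ = 8/17, sin θ = -15/17: (6, -3, 7) → (6, 81/17, 101/17)
T3 translate by (0, 4, -1): (6, 81/17, 101/17) → (6, 149/17, 84/17)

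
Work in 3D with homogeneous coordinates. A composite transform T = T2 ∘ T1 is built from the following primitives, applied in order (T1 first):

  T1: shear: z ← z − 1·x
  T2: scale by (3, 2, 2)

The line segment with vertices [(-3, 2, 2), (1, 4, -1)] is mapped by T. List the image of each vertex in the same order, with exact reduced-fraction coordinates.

image vertices: (-9, 4, 10), (3, 8, -4)

T1 shear: z ← z − 1·x: (-3, 2, 2) → (-3, 2, 5); (1, 4, -1) → (1, 4, -2)
T2 scale by (3, 2, 2): (-3, 2, 5) → (-9, 4, 10); (1, 4, -2) → (3, 8, -4)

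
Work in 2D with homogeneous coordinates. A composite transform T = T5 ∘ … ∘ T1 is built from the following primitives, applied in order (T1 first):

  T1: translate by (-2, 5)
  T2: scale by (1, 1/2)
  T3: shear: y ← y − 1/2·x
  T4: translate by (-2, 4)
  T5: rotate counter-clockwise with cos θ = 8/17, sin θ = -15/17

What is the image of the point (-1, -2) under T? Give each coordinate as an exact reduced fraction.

T(p) = (65/17, 131/17)

T1 translate by (-2, 5): (-1, -2) → (-3, 3)
T2 scale by (1, 1/2): (-3, 3) → (-3, 3/2)
T3 shear: y ← y − 1/2·x: (-3, 3/2) → (-3, 3)
T4 translate by (-2, 4): (-3, 3) → (-5, 7)
T5 rotate counter-clockwise with cos θ = 8/17, sin θ = -15/17: (-5, 7) → (65/17, 131/17)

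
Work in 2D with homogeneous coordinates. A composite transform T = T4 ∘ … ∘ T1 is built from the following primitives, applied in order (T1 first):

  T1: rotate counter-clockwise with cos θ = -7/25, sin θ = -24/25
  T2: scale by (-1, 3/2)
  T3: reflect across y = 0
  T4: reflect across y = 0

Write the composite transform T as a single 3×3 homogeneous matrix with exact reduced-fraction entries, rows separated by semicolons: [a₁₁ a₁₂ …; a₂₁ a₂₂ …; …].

T1 = [-7/25 24/25 0; -24/25 -7/25 0; 0 0 1]
T2·T1 = [7/25 -24/25 0; -36/25 -21/50 0; 0 0 1]
T3·…·T1 = [7/25 -24/25 0; 36/25 21/50 0; 0 0 1]
T4·…·T1 = [7/25 -24/25 0; -36/25 -21/50 0; 0 0 1]

T = [7/25 -24/25 0; -36/25 -21/50 0; 0 0 1]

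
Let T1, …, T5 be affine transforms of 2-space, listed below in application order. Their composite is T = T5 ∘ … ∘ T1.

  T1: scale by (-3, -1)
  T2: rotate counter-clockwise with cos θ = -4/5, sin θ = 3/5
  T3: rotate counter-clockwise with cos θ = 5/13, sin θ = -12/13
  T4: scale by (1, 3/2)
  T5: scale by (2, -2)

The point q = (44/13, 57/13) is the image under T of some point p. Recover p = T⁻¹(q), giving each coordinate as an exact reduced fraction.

T1 = [-3 0 0; 0 -1 0; 0 0 1]
T2·T1 = [12/5 3/5 0; -9/5 4/5 0; 0 0 1]
T3·…·T1 = [-48/65 63/65 0; -189/65 -16/65 0; 0 0 1]
T4·…·T1 = [-48/65 63/65 0; -567/130 -24/65 0; 0 0 1]
T5·…·T1 = [-96/65 126/65 0; 567/65 48/65 0; 0 0 1]
det M = -18; M⁻¹ = [-8/195 7/65 0; 63/130 16/195 0; 0 0 1]
M⁻¹ · (44/13, 57/13)ᵀ = (1/3, 2)ᵀ

p = (1/3, 2)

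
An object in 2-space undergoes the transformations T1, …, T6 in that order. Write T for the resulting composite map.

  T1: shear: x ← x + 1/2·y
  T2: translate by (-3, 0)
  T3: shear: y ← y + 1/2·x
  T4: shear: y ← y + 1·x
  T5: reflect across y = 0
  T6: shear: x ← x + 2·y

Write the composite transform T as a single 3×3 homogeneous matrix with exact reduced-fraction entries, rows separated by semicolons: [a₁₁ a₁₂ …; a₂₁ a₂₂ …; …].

T1 = [1 1/2 0; 0 1 0; 0 0 1]
T2·T1 = [1 1/2 -3; 0 1 0; 0 0 1]
T3·…·T1 = [1 1/2 -3; 1/2 5/4 -3/2; 0 0 1]
T4·…·T1 = [1 1/2 -3; 3/2 7/4 -9/2; 0 0 1]
T5·…·T1 = [1 1/2 -3; -3/2 -7/4 9/2; 0 0 1]
T6·…·T1 = [-2 -3 6; -3/2 -7/4 9/2; 0 0 1]

T = [-2 -3 6; -3/2 -7/4 9/2; 0 0 1]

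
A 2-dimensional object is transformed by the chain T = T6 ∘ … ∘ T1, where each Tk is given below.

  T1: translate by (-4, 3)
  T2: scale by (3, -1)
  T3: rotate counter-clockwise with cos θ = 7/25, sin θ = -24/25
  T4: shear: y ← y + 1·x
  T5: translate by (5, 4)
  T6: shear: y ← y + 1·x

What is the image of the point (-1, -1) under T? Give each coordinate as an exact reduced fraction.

T1 translate by (-4, 3): (-1, -1) → (-5, 2)
T2 scale by (3, -1): (-5, 2) → (-15, -2)
T3 rotate counter-clockwise with cos θ = 7/25, sin θ = -24/25: (-15, -2) → (-153/25, 346/25)
T4 shear: y ← y + 1·x: (-153/25, 346/25) → (-153/25, 193/25)
T5 translate by (5, 4): (-153/25, 193/25) → (-28/25, 293/25)
T6 shear: y ← y + 1·x: (-28/25, 293/25) → (-28/25, 53/5)

T(p) = (-28/25, 53/5)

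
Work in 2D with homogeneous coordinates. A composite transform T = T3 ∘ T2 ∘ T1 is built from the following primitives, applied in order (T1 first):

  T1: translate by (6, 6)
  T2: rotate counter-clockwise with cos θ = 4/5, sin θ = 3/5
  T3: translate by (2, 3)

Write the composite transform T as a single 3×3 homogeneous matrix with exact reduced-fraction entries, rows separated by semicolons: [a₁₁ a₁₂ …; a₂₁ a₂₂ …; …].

T = [4/5 -3/5 16/5; 3/5 4/5 57/5; 0 0 1]

T1 = [1 0 6; 0 1 6; 0 0 1]
T2·T1 = [4/5 -3/5 6/5; 3/5 4/5 42/5; 0 0 1]
T3·…·T1 = [4/5 -3/5 16/5; 3/5 4/5 57/5; 0 0 1]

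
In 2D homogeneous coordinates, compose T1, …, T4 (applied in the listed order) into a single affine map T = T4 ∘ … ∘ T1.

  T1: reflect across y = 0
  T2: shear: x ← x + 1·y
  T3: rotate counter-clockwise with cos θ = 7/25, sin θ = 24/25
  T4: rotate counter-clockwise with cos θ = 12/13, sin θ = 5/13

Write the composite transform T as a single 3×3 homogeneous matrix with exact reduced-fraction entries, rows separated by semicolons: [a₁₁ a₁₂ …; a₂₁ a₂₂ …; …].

T = [-36/325 359/325 0; 323/325 -287/325 0; 0 0 1]

T1 = [1 0 0; 0 -1 0; 0 0 1]
T2·T1 = [1 -1 0; 0 -1 0; 0 0 1]
T3·…·T1 = [7/25 17/25 0; 24/25 -31/25 0; 0 0 1]
T4·…·T1 = [-36/325 359/325 0; 323/325 -287/325 0; 0 0 1]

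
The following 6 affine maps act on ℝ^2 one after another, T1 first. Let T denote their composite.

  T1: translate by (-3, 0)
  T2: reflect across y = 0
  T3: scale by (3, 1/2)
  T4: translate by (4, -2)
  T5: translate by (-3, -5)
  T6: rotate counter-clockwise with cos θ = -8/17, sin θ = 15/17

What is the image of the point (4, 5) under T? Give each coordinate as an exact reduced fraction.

T(p) = (13/2, 8)

T1 translate by (-3, 0): (4, 5) → (1, 5)
T2 reflect across y = 0: (1, 5) → (1, -5)
T3 scale by (3, 1/2): (1, -5) → (3, -5/2)
T4 translate by (4, -2): (3, -5/2) → (7, -9/2)
T5 translate by (-3, -5): (7, -9/2) → (4, -19/2)
T6 rotate counter-clockwise with cos θ = -8/17, sin θ = 15/17: (4, -19/2) → (13/2, 8)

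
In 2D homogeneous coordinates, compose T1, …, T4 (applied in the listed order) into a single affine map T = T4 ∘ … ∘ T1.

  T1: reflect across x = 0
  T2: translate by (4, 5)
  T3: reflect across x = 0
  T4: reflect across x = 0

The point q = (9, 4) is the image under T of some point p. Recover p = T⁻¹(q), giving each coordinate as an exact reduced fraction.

p = (-5, -1)

T1 = [-1 0 0; 0 1 0; 0 0 1]
T2·T1 = [-1 0 4; 0 1 5; 0 0 1]
T3·…·T1 = [1 0 -4; 0 1 5; 0 0 1]
T4·…·T1 = [-1 0 4; 0 1 5; 0 0 1]
det M = -1; M⁻¹ = [-1 0 4; 0 1 -5; 0 0 1]
M⁻¹ · (9, 4)ᵀ = (-5, -1)ᵀ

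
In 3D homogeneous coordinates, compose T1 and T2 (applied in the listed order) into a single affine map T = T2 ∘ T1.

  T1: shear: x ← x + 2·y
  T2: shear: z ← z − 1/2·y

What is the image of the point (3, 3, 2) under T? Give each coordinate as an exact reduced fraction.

T(p) = (9, 3, 1/2)

T1 shear: x ← x + 2·y: (3, 3, 2) → (9, 3, 2)
T2 shear: z ← z − 1/2·y: (9, 3, 2) → (9, 3, 1/2)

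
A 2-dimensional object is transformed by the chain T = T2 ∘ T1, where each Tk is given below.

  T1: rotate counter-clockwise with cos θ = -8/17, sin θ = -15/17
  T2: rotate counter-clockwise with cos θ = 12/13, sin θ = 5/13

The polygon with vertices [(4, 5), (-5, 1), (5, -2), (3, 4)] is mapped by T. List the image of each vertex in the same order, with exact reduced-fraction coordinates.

image vertices: (1016/221, -985/221), (25/17, 83/17), (-545/221, -1058/221), (817/221, -744/221)

T1 rotate counter-clockwise with cos θ = -8/17, sin θ = -15/17: (4, 5) → (43/17, -100/17); (-5, 1) → (55/17, 67/17); (5, -2) → (-70/17, -59/17); (3, 4) → (36/17, -77/17)
T2 rotate counter-clockwise with cos θ = 12/13, sin θ = 5/13: (43/17, -100/17) → (1016/221, -985/221); (55/17, 67/17) → (25/17, 83/17); (-70/17, -59/17) → (-545/221, -1058/221); (36/17, -77/17) → (817/221, -744/221)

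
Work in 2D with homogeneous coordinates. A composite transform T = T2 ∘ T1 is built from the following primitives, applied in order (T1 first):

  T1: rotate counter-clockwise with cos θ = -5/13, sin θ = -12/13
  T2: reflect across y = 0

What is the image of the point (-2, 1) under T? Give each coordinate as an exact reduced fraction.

T1 rotate counter-clockwise with cos θ = -5/13, sin θ = -12/13: (-2, 1) → (22/13, 19/13)
T2 reflect across y = 0: (22/13, 19/13) → (22/13, -19/13)

T(p) = (22/13, -19/13)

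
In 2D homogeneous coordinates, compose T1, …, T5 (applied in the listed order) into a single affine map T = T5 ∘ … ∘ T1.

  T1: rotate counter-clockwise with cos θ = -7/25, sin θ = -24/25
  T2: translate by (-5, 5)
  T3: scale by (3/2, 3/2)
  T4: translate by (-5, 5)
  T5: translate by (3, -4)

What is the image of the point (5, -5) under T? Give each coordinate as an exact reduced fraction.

T(p) = (-94/5, 17/5)

T1 rotate counter-clockwise with cos θ = -7/25, sin θ = -24/25: (5, -5) → (-31/5, -17/5)
T2 translate by (-5, 5): (-31/5, -17/5) → (-56/5, 8/5)
T3 scale by (3/2, 3/2): (-56/5, 8/5) → (-84/5, 12/5)
T4 translate by (-5, 5): (-84/5, 12/5) → (-109/5, 37/5)
T5 translate by (3, -4): (-109/5, 37/5) → (-94/5, 17/5)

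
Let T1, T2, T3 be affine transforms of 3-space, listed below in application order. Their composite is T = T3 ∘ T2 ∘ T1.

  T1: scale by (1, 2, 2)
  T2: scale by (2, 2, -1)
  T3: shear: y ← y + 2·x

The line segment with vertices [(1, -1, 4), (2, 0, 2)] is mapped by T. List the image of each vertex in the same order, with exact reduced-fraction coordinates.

T1 scale by (1, 2, 2): (1, -1, 4) → (1, -2, 8); (2, 0, 2) → (2, 0, 4)
T2 scale by (2, 2, -1): (1, -2, 8) → (2, -4, -8); (2, 0, 4) → (4, 0, -4)
T3 shear: y ← y + 2·x: (2, -4, -8) → (2, 0, -8); (4, 0, -4) → (4, 8, -4)

image vertices: (2, 0, -8), (4, 8, -4)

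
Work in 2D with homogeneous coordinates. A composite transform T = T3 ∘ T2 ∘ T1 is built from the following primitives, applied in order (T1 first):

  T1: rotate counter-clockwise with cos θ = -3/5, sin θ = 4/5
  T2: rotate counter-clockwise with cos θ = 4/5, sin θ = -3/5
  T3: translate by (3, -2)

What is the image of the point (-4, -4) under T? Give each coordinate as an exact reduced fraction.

T1 rotate counter-clockwise with cos θ = -3/5, sin θ = 4/5: (-4, -4) → (28/5, -4/5)
T2 rotate counter-clockwise with cos θ = 4/5, sin θ = -3/5: (28/5, -4/5) → (4, -4)
T3 translate by (3, -2): (4, -4) → (7, -6)

T(p) = (7, -6)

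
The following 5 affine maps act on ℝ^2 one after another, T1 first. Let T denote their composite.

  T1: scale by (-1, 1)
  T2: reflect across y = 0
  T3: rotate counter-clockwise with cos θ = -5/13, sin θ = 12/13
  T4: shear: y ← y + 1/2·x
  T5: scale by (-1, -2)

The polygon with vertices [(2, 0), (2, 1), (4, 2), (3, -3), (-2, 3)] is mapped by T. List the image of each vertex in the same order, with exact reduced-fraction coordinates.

image vertices: (-10/13, 38/13), (-22/13, 16/13), (-44/13, 32/13), (21/13, 123/13), (-2, -8)

T1 scale by (-1, 1): (2, 0) → (-2, 0); (2, 1) → (-2, 1); (4, 2) → (-4, 2); (3, -3) → (-3, -3); (-2, 3) → (2, 3)
T2 reflect across y = 0: (-2, 0) → (-2, 0); (-2, 1) → (-2, -1); (-4, 2) → (-4, -2); (-3, -3) → (-3, 3); (2, 3) → (2, -3)
T3 rotate counter-clockwise with cos θ = -5/13, sin θ = 12/13: (-2, 0) → (10/13, -24/13); (-2, -1) → (22/13, -19/13); (-4, -2) → (44/13, -38/13); (-3, 3) → (-21/13, -51/13); (2, -3) → (2, 3)
T4 shear: y ← y + 1/2·x: (10/13, -24/13) → (10/13, -19/13); (22/13, -19/13) → (22/13, -8/13); (44/13, -38/13) → (44/13, -16/13); (-21/13, -51/13) → (-21/13, -123/26); (2, 3) → (2, 4)
T5 scale by (-1, -2): (10/13, -19/13) → (-10/13, 38/13); (22/13, -8/13) → (-22/13, 16/13); (44/13, -16/13) → (-44/13, 32/13); (-21/13, -123/26) → (21/13, 123/13); (2, 4) → (-2, -8)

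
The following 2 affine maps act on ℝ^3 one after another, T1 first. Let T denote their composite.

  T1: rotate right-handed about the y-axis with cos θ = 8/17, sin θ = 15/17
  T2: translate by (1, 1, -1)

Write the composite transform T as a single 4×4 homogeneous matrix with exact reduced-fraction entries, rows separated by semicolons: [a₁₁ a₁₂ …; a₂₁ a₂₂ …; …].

T = [8/17 0 15/17 1; 0 1 0 1; -15/17 0 8/17 -1; 0 0 0 1]

T1 = [8/17 0 15/17 0; 0 1 0 0; -15/17 0 8/17 0; 0 0 0 1]
T2·T1 = [8/17 0 15/17 1; 0 1 0 1; -15/17 0 8/17 -1; 0 0 0 1]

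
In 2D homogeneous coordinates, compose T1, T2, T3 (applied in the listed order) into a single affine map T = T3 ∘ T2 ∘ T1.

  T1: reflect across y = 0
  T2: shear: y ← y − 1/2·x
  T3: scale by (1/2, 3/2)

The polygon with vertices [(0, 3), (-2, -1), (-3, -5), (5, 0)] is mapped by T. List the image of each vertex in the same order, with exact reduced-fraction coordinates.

T1 reflect across y = 0: (0, 3) → (0, -3); (-2, -1) → (-2, 1); (-3, -5) → (-3, 5); (5, 0) → (5, 0)
T2 shear: y ← y − 1/2·x: (0, -3) → (0, -3); (-2, 1) → (-2, 2); (-3, 5) → (-3, 13/2); (5, 0) → (5, -5/2)
T3 scale by (1/2, 3/2): (0, -3) → (0, -9/2); (-2, 2) → (-1, 3); (-3, 13/2) → (-3/2, 39/4); (5, -5/2) → (5/2, -15/4)

image vertices: (0, -9/2), (-1, 3), (-3/2, 39/4), (5/2, -15/4)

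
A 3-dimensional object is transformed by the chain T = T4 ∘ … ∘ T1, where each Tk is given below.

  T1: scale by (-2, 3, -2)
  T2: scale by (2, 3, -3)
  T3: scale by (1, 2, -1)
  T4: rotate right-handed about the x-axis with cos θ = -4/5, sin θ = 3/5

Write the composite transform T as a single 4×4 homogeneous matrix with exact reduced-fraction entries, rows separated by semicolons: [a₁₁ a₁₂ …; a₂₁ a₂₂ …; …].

T1 = [-2 0 0 0; 0 3 0 0; 0 0 -2 0; 0 0 0 1]
T2·T1 = [-4 0 0 0; 0 9 0 0; 0 0 6 0; 0 0 0 1]
T3·…·T1 = [-4 0 0 0; 0 18 0 0; 0 0 -6 0; 0 0 0 1]
T4·…·T1 = [-4 0 0 0; 0 -72/5 18/5 0; 0 54/5 24/5 0; 0 0 0 1]

T = [-4 0 0 0; 0 -72/5 18/5 0; 0 54/5 24/5 0; 0 0 0 1]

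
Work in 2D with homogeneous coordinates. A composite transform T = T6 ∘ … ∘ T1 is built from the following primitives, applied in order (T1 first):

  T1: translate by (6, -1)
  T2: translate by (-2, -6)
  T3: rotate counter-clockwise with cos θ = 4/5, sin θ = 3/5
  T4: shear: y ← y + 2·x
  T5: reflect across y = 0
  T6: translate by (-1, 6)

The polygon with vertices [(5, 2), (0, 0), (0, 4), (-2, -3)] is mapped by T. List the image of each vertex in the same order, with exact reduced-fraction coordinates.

image vertices: (46/5, -79/5), (32/5, -28/5), (4, -4), (33/5, -12/5)

T1 translate by (6, -1): (5, 2) → (11, 1); (0, 0) → (6, -1); (0, 4) → (6, 3); (-2, -3) → (4, -4)
T2 translate by (-2, -6): (11, 1) → (9, -5); (6, -1) → (4, -7); (6, 3) → (4, -3); (4, -4) → (2, -10)
T3 rotate counter-clockwise with cos θ = 4/5, sin θ = 3/5: (9, -5) → (51/5, 7/5); (4, -7) → (37/5, -16/5); (4, -3) → (5, 0); (2, -10) → (38/5, -34/5)
T4 shear: y ← y + 2·x: (51/5, 7/5) → (51/5, 109/5); (37/5, -16/5) → (37/5, 58/5); (5, 0) → (5, 10); (38/5, -34/5) → (38/5, 42/5)
T5 reflect across y = 0: (51/5, 109/5) → (51/5, -109/5); (37/5, 58/5) → (37/5, -58/5); (5, 10) → (5, -10); (38/5, 42/5) → (38/5, -42/5)
T6 translate by (-1, 6): (51/5, -109/5) → (46/5, -79/5); (37/5, -58/5) → (32/5, -28/5); (5, -10) → (4, -4); (38/5, -42/5) → (33/5, -12/5)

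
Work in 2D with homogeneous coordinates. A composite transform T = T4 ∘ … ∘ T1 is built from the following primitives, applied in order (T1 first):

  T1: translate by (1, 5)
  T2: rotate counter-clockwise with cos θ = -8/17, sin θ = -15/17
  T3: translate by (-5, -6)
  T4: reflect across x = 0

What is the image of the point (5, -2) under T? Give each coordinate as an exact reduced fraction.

T1 translate by (1, 5): (5, -2) → (6, 3)
T2 rotate counter-clockwise with cos θ = -8/17, sin θ = -15/17: (6, 3) → (-3/17, -114/17)
T3 translate by (-5, -6): (-3/17, -114/17) → (-88/17, -216/17)
T4 reflect across x = 0: (-88/17, -216/17) → (88/17, -216/17)

T(p) = (88/17, -216/17)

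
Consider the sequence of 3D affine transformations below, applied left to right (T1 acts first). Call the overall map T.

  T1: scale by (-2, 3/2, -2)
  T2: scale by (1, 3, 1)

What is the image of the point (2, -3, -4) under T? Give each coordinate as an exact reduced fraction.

T1 scale by (-2, 3/2, -2): (2, -3, -4) → (-4, -9/2, 8)
T2 scale by (1, 3, 1): (-4, -9/2, 8) → (-4, -27/2, 8)

T(p) = (-4, -27/2, 8)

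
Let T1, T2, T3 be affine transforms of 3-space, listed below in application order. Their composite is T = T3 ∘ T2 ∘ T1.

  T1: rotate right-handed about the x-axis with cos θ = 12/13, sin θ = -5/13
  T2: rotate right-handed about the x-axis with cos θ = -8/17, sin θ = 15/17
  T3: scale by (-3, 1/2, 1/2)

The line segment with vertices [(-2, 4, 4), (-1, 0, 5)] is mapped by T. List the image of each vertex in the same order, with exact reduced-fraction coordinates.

image vertices: (6, -482/221, 398/221), (3, -550/221, -105/442)

T1 rotate right-handed about the x-axis with cos θ = 12/13, sin θ = -5/13: (-2, 4, 4) → (-2, 68/13, 28/13); (-1, 0, 5) → (-1, 25/13, 60/13)
T2 rotate right-handed about the x-axis with cos θ = -8/17, sin θ = 15/17: (-2, 68/13, 28/13) → (-2, -964/221, 796/221); (-1, 25/13, 60/13) → (-1, -1100/221, -105/221)
T3 scale by (-3, 1/2, 1/2): (-2, -964/221, 796/221) → (6, -482/221, 398/221); (-1, -1100/221, -105/221) → (3, -550/221, -105/442)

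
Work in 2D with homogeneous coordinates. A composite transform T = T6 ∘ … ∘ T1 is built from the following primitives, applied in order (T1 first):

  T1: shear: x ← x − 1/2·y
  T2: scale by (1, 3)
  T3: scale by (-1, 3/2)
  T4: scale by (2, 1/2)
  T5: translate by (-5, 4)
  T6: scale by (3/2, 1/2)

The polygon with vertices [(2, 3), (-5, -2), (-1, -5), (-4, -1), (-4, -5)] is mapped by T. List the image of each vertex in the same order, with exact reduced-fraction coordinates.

T1 shear: x ← x − 1/2·y: (2, 3) → (1/2, 3); (-5, -2) → (-4, -2); (-1, -5) → (3/2, -5); (-4, -1) → (-7/2, -1); (-4, -5) → (-3/2, -5)
T2 scale by (1, 3): (1/2, 3) → (1/2, 9); (-4, -2) → (-4, -6); (3/2, -5) → (3/2, -15); (-7/2, -1) → (-7/2, -3); (-3/2, -5) → (-3/2, -15)
T3 scale by (-1, 3/2): (1/2, 9) → (-1/2, 27/2); (-4, -6) → (4, -9); (3/2, -15) → (-3/2, -45/2); (-7/2, -3) → (7/2, -9/2); (-3/2, -15) → (3/2, -45/2)
T4 scale by (2, 1/2): (-1/2, 27/2) → (-1, 27/4); (4, -9) → (8, -9/2); (-3/2, -45/2) → (-3, -45/4); (7/2, -9/2) → (7, -9/4); (3/2, -45/2) → (3, -45/4)
T5 translate by (-5, 4): (-1, 27/4) → (-6, 43/4); (8, -9/2) → (3, -1/2); (-3, -45/4) → (-8, -29/4); (7, -9/4) → (2, 7/4); (3, -45/4) → (-2, -29/4)
T6 scale by (3/2, 1/2): (-6, 43/4) → (-9, 43/8); (3, -1/2) → (9/2, -1/4); (-8, -29/4) → (-12, -29/8); (2, 7/4) → (3, 7/8); (-2, -29/4) → (-3, -29/8)

image vertices: (-9, 43/8), (9/2, -1/4), (-12, -29/8), (3, 7/8), (-3, -29/8)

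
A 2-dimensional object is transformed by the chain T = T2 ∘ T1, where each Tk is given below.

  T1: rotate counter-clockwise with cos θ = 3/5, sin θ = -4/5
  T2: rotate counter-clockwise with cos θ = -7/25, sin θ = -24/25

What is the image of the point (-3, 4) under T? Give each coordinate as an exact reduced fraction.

T(p) = (527/125, -336/125)

T1 rotate counter-clockwise with cos θ = 3/5, sin θ = -4/5: (-3, 4) → (7/5, 24/5)
T2 rotate counter-clockwise with cos θ = -7/25, sin θ = -24/25: (7/5, 24/5) → (527/125, -336/125)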